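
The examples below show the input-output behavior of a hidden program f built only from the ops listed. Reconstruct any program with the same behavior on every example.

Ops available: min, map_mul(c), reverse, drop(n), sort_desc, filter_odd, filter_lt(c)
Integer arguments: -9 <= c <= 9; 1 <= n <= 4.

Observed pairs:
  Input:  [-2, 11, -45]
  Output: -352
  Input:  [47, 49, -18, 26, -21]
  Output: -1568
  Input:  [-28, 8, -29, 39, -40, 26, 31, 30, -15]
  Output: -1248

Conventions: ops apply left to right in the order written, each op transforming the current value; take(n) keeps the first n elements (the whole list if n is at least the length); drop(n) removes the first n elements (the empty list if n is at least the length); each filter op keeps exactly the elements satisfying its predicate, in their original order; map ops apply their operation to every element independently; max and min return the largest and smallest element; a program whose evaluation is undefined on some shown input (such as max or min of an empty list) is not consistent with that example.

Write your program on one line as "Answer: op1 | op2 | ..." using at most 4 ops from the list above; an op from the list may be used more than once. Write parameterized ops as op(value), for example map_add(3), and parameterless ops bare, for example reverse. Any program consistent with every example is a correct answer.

map_mul(-8) | map_mul(4) | min

Check, running the answer program on each example:
  [-2, 11, -45] -> [16, -88, 360] -> [64, -352, 1440] -> -352
  [47, 49, -18, 26, -21] -> [-376, -392, 144, -208, 168] -> [-1504, -1568, 576, -832, 672] -> -1568
  [-28, 8, -29, 39, -40, 26, 31, 30, -15] -> [224, -64, 232, -312, 320, -208, -248, -240, 120] -> [896, -256, 928, -1248, 1280, -832, -992, -960, 480] -> -1248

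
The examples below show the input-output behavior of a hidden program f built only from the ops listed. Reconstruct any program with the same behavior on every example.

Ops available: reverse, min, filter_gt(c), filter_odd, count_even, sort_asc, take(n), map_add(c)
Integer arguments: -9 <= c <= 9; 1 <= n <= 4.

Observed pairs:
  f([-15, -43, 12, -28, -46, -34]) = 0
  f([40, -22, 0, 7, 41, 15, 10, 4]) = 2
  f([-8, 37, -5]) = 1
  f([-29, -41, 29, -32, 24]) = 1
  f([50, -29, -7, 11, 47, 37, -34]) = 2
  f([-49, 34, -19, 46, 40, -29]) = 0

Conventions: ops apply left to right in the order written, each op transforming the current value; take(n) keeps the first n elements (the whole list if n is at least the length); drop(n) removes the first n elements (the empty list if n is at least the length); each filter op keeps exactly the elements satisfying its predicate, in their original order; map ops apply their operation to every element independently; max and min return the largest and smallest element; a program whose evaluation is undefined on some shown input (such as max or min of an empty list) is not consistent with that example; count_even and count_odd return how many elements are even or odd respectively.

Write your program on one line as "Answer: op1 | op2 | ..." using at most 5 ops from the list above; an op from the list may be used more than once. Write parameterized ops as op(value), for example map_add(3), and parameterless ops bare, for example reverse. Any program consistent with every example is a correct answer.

filter_gt(6) | map_add(3) | take(3) | count_even

Check, running the answer program on each example:
  [-15, -43, 12, -28, -46, -34] -> [12] -> [15] -> [15] -> 0
  [40, -22, 0, 7, 41, 15, 10, 4] -> [40, 7, 41, 15, 10] -> [43, 10, 44, 18, 13] -> [43, 10, 44] -> 2
  [-8, 37, -5] -> [37] -> [40] -> [40] -> 1
  [-29, -41, 29, -32, 24] -> [29, 24] -> [32, 27] -> [32, 27] -> 1
  [50, -29, -7, 11, 47, 37, -34] -> [50, 11, 47, 37] -> [53, 14, 50, 40] -> [53, 14, 50] -> 2
  [-49, 34, -19, 46, 40, -29] -> [34, 46, 40] -> [37, 49, 43] -> [37, 49, 43] -> 0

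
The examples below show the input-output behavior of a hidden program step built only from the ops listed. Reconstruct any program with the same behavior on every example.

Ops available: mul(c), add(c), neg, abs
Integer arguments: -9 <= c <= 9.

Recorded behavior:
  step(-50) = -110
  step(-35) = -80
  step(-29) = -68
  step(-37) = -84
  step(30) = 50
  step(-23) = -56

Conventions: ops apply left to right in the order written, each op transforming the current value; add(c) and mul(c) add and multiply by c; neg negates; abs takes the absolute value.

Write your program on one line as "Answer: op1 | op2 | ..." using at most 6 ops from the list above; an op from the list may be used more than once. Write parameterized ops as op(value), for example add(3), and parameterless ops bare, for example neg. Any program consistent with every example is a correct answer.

neg | add(8) | add(-3) | neg | mul(2)

Check, running the answer program on each example:
  -50 -> 50 -> 58 -> 55 -> -55 -> -110
  -35 -> 35 -> 43 -> 40 -> -40 -> -80
  -29 -> 29 -> 37 -> 34 -> -34 -> -68
  -37 -> 37 -> 45 -> 42 -> -42 -> -84
  30 -> -30 -> -22 -> -25 -> 25 -> 50
  -23 -> 23 -> 31 -> 28 -> -28 -> -56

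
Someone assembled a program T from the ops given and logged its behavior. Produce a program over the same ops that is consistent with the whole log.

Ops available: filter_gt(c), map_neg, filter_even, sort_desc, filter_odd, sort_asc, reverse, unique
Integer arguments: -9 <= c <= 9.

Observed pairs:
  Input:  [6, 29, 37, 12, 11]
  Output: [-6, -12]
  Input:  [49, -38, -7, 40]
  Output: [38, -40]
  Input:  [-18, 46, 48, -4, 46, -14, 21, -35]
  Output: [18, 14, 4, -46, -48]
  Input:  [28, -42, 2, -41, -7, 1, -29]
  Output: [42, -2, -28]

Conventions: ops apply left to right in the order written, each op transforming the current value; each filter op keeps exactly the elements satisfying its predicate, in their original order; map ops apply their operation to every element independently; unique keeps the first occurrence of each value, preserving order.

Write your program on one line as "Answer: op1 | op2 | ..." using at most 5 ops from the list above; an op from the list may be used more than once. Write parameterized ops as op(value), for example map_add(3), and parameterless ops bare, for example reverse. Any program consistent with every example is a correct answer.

reverse | sort_asc | map_neg | filter_even | unique

Check, running the answer program on each example:
  [6, 29, 37, 12, 11] -> [11, 12, 37, 29, 6] -> [6, 11, 12, 29, 37] -> [-6, -11, -12, -29, -37] -> [-6, -12] -> [-6, -12]
  [49, -38, -7, 40] -> [40, -7, -38, 49] -> [-38, -7, 40, 49] -> [38, 7, -40, -49] -> [38, -40] -> [38, -40]
  [-18, 46, 48, -4, 46, -14, 21, -35] -> [-35, 21, -14, 46, -4, 48, 46, -18] -> [-35, -18, -14, -4, 21, 46, 46, 48] -> [35, 18, 14, 4, -21, -46, -46, -48] -> [18, 14, 4, -46, -46, -48] -> [18, 14, 4, -46, -48]
  [28, -42, 2, -41, -7, 1, -29] -> [-29, 1, -7, -41, 2, -42, 28] -> [-42, -41, -29, -7, 1, 2, 28] -> [42, 41, 29, 7, -1, -2, -28] -> [42, -2, -28] -> [42, -2, -28]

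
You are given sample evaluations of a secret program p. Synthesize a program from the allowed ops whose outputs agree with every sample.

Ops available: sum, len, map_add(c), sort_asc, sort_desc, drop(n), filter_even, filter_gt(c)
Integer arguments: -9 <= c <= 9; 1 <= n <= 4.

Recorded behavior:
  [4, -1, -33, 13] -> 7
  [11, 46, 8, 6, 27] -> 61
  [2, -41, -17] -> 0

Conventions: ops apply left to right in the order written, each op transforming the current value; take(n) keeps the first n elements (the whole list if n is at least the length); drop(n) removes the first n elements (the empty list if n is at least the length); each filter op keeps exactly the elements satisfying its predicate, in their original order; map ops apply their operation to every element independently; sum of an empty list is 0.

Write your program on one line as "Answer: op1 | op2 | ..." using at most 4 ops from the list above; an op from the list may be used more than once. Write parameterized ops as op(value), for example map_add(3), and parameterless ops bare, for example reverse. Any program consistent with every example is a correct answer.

map_add(-6) | sort_asc | drop(3) | sum

Check, running the answer program on each example:
  [4, -1, -33, 13] -> [-2, -7, -39, 7] -> [-39, -7, -2, 7] -> [7] -> 7
  [11, 46, 8, 6, 27] -> [5, 40, 2, 0, 21] -> [0, 2, 5, 21, 40] -> [21, 40] -> 61
  [2, -41, -17] -> [-4, -47, -23] -> [-47, -23, -4] -> [] -> 0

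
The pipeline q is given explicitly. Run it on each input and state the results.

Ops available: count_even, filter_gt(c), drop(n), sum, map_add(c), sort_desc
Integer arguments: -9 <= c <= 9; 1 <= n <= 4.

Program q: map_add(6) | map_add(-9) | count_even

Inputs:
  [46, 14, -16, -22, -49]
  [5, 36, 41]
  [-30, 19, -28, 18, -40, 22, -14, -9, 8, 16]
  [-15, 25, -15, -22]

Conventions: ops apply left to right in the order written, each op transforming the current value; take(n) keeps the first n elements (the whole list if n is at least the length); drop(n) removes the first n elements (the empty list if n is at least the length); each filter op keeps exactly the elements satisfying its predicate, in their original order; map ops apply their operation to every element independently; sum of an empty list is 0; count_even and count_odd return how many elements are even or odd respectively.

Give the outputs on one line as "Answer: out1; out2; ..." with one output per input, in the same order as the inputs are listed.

1; 2; 2; 3

Execution, op by op:
  [46, 14, -16, -22, -49] -> [52, 20, -10, -16, -43] -> [43, 11, -19, -25, -52] -> 1
  [5, 36, 41] -> [11, 42, 47] -> [2, 33, 38] -> 2
  [-30, 19, -28, 18, -40, 22, -14, -9, 8, 16] -> [-24, 25, -22, 24, -34, 28, -8, -3, 14, 22] -> [-33, 16, -31, 15, -43, 19, -17, -12, 5, 13] -> 2
  [-15, 25, -15, -22] -> [-9, 31, -9, -16] -> [-18, 22, -18, -25] -> 3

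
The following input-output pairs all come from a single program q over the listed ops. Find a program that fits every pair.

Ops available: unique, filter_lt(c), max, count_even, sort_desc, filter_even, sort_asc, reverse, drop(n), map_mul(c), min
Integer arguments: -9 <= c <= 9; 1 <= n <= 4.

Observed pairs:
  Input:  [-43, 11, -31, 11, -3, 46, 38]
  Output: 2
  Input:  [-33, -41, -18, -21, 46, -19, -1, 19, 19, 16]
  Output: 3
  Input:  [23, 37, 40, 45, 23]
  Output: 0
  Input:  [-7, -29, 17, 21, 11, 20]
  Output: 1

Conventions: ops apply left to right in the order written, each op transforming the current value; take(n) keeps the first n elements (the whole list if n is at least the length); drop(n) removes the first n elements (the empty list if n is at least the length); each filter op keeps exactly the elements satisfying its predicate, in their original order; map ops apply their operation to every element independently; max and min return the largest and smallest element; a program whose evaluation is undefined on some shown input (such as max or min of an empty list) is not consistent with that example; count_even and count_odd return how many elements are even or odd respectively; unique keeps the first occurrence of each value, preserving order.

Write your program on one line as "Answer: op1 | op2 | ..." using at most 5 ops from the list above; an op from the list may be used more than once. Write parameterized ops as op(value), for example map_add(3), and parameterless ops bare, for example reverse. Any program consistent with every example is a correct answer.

sort_asc | drop(4) | sort_desc | count_even

Check, running the answer program on each example:
  [-43, 11, -31, 11, -3, 46, 38] -> [-43, -31, -3, 11, 11, 38, 46] -> [11, 38, 46] -> [46, 38, 11] -> 2
  [-33, -41, -18, -21, 46, -19, -1, 19, 19, 16] -> [-41, -33, -21, -19, -18, -1, 16, 19, 19, 46] -> [-18, -1, 16, 19, 19, 46] -> [46, 19, 19, 16, -1, -18] -> 3
  [23, 37, 40, 45, 23] -> [23, 23, 37, 40, 45] -> [45] -> [45] -> 0
  [-7, -29, 17, 21, 11, 20] -> [-29, -7, 11, 17, 20, 21] -> [20, 21] -> [21, 20] -> 1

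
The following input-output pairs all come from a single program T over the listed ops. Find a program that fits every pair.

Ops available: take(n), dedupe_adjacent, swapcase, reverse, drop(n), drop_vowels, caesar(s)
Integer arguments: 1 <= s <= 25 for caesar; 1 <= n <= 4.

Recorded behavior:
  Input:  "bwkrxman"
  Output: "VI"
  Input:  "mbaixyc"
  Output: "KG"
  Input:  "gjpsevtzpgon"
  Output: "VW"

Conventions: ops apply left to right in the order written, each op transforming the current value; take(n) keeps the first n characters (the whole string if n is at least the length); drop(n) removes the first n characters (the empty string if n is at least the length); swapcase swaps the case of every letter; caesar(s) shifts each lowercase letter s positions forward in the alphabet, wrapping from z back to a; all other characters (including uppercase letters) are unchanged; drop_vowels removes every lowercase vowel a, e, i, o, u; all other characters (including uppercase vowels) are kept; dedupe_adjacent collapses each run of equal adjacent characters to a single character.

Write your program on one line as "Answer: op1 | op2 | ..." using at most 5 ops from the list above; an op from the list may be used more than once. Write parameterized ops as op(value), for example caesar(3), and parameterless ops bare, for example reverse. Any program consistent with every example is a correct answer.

caesar(7) | reverse | caesar(1) | take(2) | swapcase

Check, running the answer program on each example:
  "bwkrxman" -> "idryethu" -> "uhteyrdi" -> "viufzsej" -> "vi" -> "VI"
  "mbaixyc" -> "tihpefj" -> "jfephit" -> "kgfqiju" -> "kg" -> "KG"
  "gjpsevtzpgon" -> "nqwzlcagwnvu" -> "uvnwgaclzwqn" -> "vwoxhbdmaxro" -> "vw" -> "VW"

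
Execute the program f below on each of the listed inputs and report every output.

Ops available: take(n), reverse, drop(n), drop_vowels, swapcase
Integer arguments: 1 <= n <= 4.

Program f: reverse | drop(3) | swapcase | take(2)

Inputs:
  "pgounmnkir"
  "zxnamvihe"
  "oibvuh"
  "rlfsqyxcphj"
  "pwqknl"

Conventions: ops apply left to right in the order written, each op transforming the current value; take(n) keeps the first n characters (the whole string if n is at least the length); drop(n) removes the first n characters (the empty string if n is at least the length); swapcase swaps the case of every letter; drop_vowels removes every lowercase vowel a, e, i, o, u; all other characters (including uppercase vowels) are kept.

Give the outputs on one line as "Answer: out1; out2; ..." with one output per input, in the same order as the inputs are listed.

"NM"; "VM"; "BI"; "CX"; "QW"

Execution, op by op:
  "pgounmnkir" -> "riknmnuogp" -> "nmnuogp" -> "NMNUOGP" -> "NM"
  "zxnamvihe" -> "ehivmanxz" -> "vmanxz" -> "VMANXZ" -> "VM"
  "oibvuh" -> "huvbio" -> "bio" -> "BIO" -> "BI"
  "rlfsqyxcphj" -> "jhpcxyqsflr" -> "cxyqsflr" -> "CXYQSFLR" -> "CX"
  "pwqknl" -> "lnkqwp" -> "qwp" -> "QWP" -> "QW"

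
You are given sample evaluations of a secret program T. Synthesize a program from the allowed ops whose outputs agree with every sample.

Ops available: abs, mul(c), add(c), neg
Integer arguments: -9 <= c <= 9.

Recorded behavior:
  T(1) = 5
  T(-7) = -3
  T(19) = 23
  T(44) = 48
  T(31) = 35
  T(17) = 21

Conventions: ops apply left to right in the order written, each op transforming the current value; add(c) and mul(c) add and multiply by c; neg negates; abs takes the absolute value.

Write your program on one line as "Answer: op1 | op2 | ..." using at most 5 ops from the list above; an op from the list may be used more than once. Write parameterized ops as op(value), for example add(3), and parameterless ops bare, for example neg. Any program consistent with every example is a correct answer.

neg | add(-7) | add(3) | neg

Check, running the answer program on each example:
  1 -> -1 -> -8 -> -5 -> 5
  -7 -> 7 -> 0 -> 3 -> -3
  19 -> -19 -> -26 -> -23 -> 23
  44 -> -44 -> -51 -> -48 -> 48
  31 -> -31 -> -38 -> -35 -> 35
  17 -> -17 -> -24 -> -21 -> 21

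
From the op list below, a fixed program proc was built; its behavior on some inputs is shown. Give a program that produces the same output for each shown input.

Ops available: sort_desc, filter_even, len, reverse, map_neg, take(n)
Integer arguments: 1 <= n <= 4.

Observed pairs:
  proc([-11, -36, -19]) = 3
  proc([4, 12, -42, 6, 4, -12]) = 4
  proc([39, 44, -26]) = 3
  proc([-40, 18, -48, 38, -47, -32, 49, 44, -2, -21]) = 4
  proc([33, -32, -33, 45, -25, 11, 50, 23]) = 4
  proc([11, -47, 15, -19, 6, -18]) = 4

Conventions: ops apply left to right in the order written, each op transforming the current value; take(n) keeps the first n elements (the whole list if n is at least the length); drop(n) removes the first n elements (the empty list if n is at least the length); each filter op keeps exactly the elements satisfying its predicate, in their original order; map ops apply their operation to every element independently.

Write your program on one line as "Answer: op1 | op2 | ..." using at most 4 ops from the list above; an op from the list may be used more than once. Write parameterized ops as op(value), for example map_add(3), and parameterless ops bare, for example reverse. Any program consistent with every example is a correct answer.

take(4) | map_neg | reverse | len

Check, running the answer program on each example:
  [-11, -36, -19] -> [-11, -36, -19] -> [11, 36, 19] -> [19, 36, 11] -> 3
  [4, 12, -42, 6, 4, -12] -> [4, 12, -42, 6] -> [-4, -12, 42, -6] -> [-6, 42, -12, -4] -> 4
  [39, 44, -26] -> [39, 44, -26] -> [-39, -44, 26] -> [26, -44, -39] -> 3
  [-40, 18, -48, 38, -47, -32, 49, 44, -2, -21] -> [-40, 18, -48, 38] -> [40, -18, 48, -38] -> [-38, 48, -18, 40] -> 4
  [33, -32, -33, 45, -25, 11, 50, 23] -> [33, -32, -33, 45] -> [-33, 32, 33, -45] -> [-45, 33, 32, -33] -> 4
  [11, -47, 15, -19, 6, -18] -> [11, -47, 15, -19] -> [-11, 47, -15, 19] -> [19, -15, 47, -11] -> 4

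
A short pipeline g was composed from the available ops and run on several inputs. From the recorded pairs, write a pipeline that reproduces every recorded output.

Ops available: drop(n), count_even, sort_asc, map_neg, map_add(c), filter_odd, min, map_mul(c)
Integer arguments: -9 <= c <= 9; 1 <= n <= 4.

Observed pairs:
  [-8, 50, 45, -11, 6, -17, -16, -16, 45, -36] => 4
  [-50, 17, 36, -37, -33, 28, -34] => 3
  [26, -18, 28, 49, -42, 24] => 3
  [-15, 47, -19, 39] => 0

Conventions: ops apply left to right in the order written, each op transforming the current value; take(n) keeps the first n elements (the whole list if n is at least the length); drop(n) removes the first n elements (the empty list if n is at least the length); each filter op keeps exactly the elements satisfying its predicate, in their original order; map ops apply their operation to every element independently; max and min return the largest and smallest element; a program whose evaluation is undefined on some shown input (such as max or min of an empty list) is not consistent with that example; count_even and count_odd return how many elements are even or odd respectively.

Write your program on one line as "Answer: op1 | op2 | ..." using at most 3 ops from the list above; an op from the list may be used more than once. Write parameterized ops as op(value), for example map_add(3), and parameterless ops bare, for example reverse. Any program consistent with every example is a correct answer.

drop(2) | count_even

Check, running the answer program on each example:
  [-8, 50, 45, -11, 6, -17, -16, -16, 45, -36] -> [45, -11, 6, -17, -16, -16, 45, -36] -> 4
  [-50, 17, 36, -37, -33, 28, -34] -> [36, -37, -33, 28, -34] -> 3
  [26, -18, 28, 49, -42, 24] -> [28, 49, -42, 24] -> 3
  [-15, 47, -19, 39] -> [-19, 39] -> 0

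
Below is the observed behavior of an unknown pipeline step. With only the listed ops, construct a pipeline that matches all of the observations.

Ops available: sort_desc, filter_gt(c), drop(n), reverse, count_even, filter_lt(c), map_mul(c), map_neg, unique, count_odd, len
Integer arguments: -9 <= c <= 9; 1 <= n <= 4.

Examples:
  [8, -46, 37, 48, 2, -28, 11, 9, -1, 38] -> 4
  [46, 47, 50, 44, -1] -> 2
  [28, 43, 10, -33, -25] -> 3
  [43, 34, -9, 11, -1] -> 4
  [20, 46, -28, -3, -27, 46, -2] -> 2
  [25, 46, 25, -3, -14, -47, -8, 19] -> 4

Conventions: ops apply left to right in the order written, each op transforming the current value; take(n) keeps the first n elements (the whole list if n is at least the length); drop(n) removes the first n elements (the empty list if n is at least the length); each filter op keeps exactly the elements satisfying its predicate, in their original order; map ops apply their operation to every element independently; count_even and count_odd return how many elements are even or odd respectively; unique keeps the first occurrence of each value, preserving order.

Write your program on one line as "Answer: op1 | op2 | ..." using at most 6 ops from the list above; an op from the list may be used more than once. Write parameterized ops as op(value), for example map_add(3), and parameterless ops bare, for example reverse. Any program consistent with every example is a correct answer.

sort_desc | map_neg | unique | map_neg | count_odd

Check, running the answer program on each example:
  [8, -46, 37, 48, 2, -28, 11, 9, -1, 38] -> [48, 38, 37, 11, 9, 8, 2, -1, -28, -46] -> [-48, -38, -37, -11, -9, -8, -2, 1, 28, 46] -> [-48, -38, -37, -11, -9, -8, -2, 1, 28, 46] -> [48, 38, 37, 11, 9, 8, 2, -1, -28, -46] -> 4
  [46, 47, 50, 44, -1] -> [50, 47, 46, 44, -1] -> [-50, -47, -46, -44, 1] -> [-50, -47, -46, -44, 1] -> [50, 47, 46, 44, -1] -> 2
  [28, 43, 10, -33, -25] -> [43, 28, 10, -25, -33] -> [-43, -28, -10, 25, 33] -> [-43, -28, -10, 25, 33] -> [43, 28, 10, -25, -33] -> 3
  [43, 34, -9, 11, -1] -> [43, 34, 11, -1, -9] -> [-43, -34, -11, 1, 9] -> [-43, -34, -11, 1, 9] -> [43, 34, 11, -1, -9] -> 4
  [20, 46, -28, -3, -27, 46, -2] -> [46, 46, 20, -2, -3, -27, -28] -> [-46, -46, -20, 2, 3, 27, 28] -> [-46, -20, 2, 3, 27, 28] -> [46, 20, -2, -3, -27, -28] -> 2
  [25, 46, 25, -3, -14, -47, -8, 19] -> [46, 25, 25, 19, -3, -8, -14, -47] -> [-46, -25, -25, -19, 3, 8, 14, 47] -> [-46, -25, -19, 3, 8, 14, 47] -> [46, 25, 19, -3, -8, -14, -47] -> 4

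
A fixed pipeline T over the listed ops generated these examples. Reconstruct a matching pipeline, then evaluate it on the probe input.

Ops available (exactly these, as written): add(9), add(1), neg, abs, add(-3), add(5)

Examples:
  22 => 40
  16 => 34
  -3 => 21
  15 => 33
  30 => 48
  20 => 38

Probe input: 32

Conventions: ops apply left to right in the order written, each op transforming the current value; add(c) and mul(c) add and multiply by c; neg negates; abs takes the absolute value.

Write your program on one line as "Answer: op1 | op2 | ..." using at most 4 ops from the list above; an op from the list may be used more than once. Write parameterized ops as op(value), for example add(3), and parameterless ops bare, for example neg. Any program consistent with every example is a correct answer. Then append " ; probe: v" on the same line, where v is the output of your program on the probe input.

abs | add(9) | add(9) ; probe: 50

Check, running the answer program on each example:
  22 -> 22 -> 31 -> 40
  16 -> 16 -> 25 -> 34
  -3 -> 3 -> 12 -> 21
  15 -> 15 -> 24 -> 33
  30 -> 30 -> 39 -> 48
  20 -> 20 -> 29 -> 38
  probe: 32 -> 32 -> 41 -> 50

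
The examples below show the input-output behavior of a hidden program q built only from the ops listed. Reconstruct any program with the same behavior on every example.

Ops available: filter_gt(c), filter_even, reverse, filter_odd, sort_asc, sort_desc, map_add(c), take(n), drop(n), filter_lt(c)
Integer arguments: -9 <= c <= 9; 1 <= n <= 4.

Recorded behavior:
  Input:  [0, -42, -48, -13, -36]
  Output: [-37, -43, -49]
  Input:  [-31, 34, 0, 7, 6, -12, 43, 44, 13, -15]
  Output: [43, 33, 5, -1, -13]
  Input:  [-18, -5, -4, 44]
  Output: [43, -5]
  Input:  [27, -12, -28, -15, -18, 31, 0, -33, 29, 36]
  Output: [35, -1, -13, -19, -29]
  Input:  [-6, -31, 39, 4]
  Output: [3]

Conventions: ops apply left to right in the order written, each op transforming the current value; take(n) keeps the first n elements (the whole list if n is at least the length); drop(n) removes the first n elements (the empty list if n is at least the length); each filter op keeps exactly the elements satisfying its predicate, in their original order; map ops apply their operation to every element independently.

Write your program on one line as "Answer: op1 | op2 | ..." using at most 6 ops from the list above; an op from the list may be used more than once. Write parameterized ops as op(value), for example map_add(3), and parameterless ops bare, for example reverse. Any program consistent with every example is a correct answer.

drop(1) | sort_asc | map_add(-1) | filter_odd | sort_desc

Check, running the answer program on each example:
  [0, -42, -48, -13, -36] -> [-42, -48, -13, -36] -> [-48, -42, -36, -13] -> [-49, -43, -37, -14] -> [-49, -43, -37] -> [-37, -43, -49]
  [-31, 34, 0, 7, 6, -12, 43, 44, 13, -15] -> [34, 0, 7, 6, -12, 43, 44, 13, -15] -> [-15, -12, 0, 6, 7, 13, 34, 43, 44] -> [-16, -13, -1, 5, 6, 12, 33, 42, 43] -> [-13, -1, 5, 33, 43] -> [43, 33, 5, -1, -13]
  [-18, -5, -4, 44] -> [-5, -4, 44] -> [-5, -4, 44] -> [-6, -5, 43] -> [-5, 43] -> [43, -5]
  [27, -12, -28, -15, -18, 31, 0, -33, 29, 36] -> [-12, -28, -15, -18, 31, 0, -33, 29, 36] -> [-33, -28, -18, -15, -12, 0, 29, 31, 36] -> [-34, -29, -19, -16, -13, -1, 28, 30, 35] -> [-29, -19, -13, -1, 35] -> [35, -1, -13, -19, -29]
  [-6, -31, 39, 4] -> [-31, 39, 4] -> [-31, 4, 39] -> [-32, 3, 38] -> [3] -> [3]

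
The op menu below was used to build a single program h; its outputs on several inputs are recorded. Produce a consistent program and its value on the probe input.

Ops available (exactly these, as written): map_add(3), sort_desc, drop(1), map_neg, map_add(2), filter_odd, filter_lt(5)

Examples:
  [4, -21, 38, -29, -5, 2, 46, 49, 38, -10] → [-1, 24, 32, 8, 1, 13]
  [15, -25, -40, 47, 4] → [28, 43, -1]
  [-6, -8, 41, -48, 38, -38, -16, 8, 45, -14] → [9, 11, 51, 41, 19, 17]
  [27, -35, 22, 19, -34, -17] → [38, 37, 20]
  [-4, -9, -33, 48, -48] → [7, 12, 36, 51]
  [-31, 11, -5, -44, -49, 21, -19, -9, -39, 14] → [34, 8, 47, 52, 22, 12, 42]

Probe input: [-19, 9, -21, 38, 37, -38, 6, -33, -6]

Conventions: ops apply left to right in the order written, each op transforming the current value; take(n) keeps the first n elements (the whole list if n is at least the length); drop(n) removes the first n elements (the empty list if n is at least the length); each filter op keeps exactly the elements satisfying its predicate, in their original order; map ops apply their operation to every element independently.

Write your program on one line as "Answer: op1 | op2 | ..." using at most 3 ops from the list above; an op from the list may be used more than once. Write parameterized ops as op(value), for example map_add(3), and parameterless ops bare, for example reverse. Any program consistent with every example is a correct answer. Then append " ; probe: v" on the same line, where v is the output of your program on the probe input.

filter_lt(5) | map_neg | map_add(3) ; probe: [22, 24, 41, 36, 9]

Check, running the answer program on each example:
  [4, -21, 38, -29, -5, 2, 46, 49, 38, -10] -> [4, -21, -29, -5, 2, -10] -> [-4, 21, 29, 5, -2, 10] -> [-1, 24, 32, 8, 1, 13]
  [15, -25, -40, 47, 4] -> [-25, -40, 4] -> [25, 40, -4] -> [28, 43, -1]
  [-6, -8, 41, -48, 38, -38, -16, 8, 45, -14] -> [-6, -8, -48, -38, -16, -14] -> [6, 8, 48, 38, 16, 14] -> [9, 11, 51, 41, 19, 17]
  [27, -35, 22, 19, -34, -17] -> [-35, -34, -17] -> [35, 34, 17] -> [38, 37, 20]
  [-4, -9, -33, 48, -48] -> [-4, -9, -33, -48] -> [4, 9, 33, 48] -> [7, 12, 36, 51]
  [-31, 11, -5, -44, -49, 21, -19, -9, -39, 14] -> [-31, -5, -44, -49, -19, -9, -39] -> [31, 5, 44, 49, 19, 9, 39] -> [34, 8, 47, 52, 22, 12, 42]
  probe: [-19, 9, -21, 38, 37, -38, 6, -33, -6] -> [-19, -21, -38, -33, -6] -> [19, 21, 38, 33, 6] -> [22, 24, 41, 36, 9]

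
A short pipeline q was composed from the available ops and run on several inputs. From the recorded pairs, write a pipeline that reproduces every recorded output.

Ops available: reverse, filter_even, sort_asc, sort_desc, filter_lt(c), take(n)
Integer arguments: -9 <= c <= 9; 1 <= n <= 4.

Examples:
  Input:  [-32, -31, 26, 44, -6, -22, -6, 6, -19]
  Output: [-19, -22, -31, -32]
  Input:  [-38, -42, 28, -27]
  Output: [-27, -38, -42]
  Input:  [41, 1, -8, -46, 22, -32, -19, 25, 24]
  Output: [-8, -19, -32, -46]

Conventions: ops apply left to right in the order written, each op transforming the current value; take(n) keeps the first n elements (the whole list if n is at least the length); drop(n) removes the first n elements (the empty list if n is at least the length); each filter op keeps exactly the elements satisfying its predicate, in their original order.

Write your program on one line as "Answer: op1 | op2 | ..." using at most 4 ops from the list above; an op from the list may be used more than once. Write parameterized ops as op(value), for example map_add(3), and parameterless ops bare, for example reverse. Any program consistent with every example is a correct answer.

filter_lt(-4) | sort_asc | sort_desc | filter_lt(-7)

Check, running the answer program on each example:
  [-32, -31, 26, 44, -6, -22, -6, 6, -19] -> [-32, -31, -6, -22, -6, -19] -> [-32, -31, -22, -19, -6, -6] -> [-6, -6, -19, -22, -31, -32] -> [-19, -22, -31, -32]
  [-38, -42, 28, -27] -> [-38, -42, -27] -> [-42, -38, -27] -> [-27, -38, -42] -> [-27, -38, -42]
  [41, 1, -8, -46, 22, -32, -19, 25, 24] -> [-8, -46, -32, -19] -> [-46, -32, -19, -8] -> [-8, -19, -32, -46] -> [-8, -19, -32, -46]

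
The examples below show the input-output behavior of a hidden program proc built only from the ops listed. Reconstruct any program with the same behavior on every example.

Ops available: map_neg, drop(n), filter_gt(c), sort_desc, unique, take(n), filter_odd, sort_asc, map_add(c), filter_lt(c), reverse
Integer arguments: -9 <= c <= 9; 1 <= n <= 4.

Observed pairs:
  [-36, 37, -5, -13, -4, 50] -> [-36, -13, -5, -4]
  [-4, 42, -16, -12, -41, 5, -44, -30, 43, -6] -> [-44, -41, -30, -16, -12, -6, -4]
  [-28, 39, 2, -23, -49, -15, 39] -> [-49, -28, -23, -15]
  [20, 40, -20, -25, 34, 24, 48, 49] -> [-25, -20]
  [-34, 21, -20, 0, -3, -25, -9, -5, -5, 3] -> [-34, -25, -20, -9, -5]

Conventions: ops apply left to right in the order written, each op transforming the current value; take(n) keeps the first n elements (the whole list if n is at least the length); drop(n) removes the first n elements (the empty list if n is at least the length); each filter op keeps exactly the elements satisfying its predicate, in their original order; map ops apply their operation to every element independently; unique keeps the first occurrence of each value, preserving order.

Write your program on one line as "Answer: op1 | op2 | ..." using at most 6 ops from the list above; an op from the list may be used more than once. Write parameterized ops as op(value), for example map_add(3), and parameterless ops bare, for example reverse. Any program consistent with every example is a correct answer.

filter_lt(7) | sort_desc | filter_lt(-3) | unique | reverse

Check, running the answer program on each example:
  [-36, 37, -5, -13, -4, 50] -> [-36, -5, -13, -4] -> [-4, -5, -13, -36] -> [-4, -5, -13, -36] -> [-4, -5, -13, -36] -> [-36, -13, -5, -4]
  [-4, 42, -16, -12, -41, 5, -44, -30, 43, -6] -> [-4, -16, -12, -41, 5, -44, -30, -6] -> [5, -4, -6, -12, -16, -30, -41, -44] -> [-4, -6, -12, -16, -30, -41, -44] -> [-4, -6, -12, -16, -30, -41, -44] -> [-44, -41, -30, -16, -12, -6, -4]
  [-28, 39, 2, -23, -49, -15, 39] -> [-28, 2, -23, -49, -15] -> [2, -15, -23, -28, -49] -> [-15, -23, -28, -49] -> [-15, -23, -28, -49] -> [-49, -28, -23, -15]
  [20, 40, -20, -25, 34, 24, 48, 49] -> [-20, -25] -> [-20, -25] -> [-20, -25] -> [-20, -25] -> [-25, -20]
  [-34, 21, -20, 0, -3, -25, -9, -5, -5, 3] -> [-34, -20, 0, -3, -25, -9, -5, -5, 3] -> [3, 0, -3, -5, -5, -9, -20, -25, -34] -> [-5, -5, -9, -20, -25, -34] -> [-5, -9, -20, -25, -34] -> [-34, -25, -20, -9, -5]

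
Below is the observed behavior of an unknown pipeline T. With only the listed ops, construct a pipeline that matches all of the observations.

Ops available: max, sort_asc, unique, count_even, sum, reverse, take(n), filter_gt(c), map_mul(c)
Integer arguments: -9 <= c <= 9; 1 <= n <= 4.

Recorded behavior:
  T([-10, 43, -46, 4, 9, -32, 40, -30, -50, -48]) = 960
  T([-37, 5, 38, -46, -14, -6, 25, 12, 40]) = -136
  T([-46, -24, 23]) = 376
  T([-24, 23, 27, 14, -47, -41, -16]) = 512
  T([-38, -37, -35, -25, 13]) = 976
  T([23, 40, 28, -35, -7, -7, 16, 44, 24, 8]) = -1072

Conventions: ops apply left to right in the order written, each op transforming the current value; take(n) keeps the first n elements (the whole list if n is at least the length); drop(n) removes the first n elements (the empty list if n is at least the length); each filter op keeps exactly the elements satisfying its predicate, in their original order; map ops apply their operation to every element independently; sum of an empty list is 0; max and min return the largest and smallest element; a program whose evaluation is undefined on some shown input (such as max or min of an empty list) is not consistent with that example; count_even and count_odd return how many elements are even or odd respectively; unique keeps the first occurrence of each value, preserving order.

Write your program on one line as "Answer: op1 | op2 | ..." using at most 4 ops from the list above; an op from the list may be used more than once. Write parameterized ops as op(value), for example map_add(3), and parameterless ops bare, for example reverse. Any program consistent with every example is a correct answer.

map_mul(-8) | sort_asc | sum

Check, running the answer program on each example:
  [-10, 43, -46, 4, 9, -32, 40, -30, -50, -48] -> [80, -344, 368, -32, -72, 256, -320, 240, 400, 384] -> [-344, -320, -72, -32, 80, 240, 256, 368, 384, 400] -> 960
  [-37, 5, 38, -46, -14, -6, 25, 12, 40] -> [296, -40, -304, 368, 112, 48, -200, -96, -320] -> [-320, -304, -200, -96, -40, 48, 112, 296, 368] -> -136
  [-46, -24, 23] -> [368, 192, -184] -> [-184, 192, 368] -> 376
  [-24, 23, 27, 14, -47, -41, -16] -> [192, -184, -216, -112, 376, 328, 128] -> [-216, -184, -112, 128, 192, 328, 376] -> 512
  [-38, -37, -35, -25, 13] -> [304, 296, 280, 200, -104] -> [-104, 200, 280, 296, 304] -> 976
  [23, 40, 28, -35, -7, -7, 16, 44, 24, 8] -> [-184, -320, -224, 280, 56, 56, -128, -352, -192, -64] -> [-352, -320, -224, -192, -184, -128, -64, 56, 56, 280] -> -1072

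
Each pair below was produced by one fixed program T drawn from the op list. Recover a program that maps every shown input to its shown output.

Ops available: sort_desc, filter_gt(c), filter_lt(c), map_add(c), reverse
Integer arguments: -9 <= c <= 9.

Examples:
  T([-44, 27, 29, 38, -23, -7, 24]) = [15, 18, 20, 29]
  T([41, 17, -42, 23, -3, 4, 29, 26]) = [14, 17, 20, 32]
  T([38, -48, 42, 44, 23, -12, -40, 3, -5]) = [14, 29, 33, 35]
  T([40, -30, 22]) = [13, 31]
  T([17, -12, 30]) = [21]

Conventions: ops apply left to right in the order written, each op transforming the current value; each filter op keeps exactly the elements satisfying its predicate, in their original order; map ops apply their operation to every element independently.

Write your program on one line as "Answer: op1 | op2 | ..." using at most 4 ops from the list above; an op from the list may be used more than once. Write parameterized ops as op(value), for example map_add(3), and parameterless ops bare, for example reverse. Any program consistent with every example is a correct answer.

sort_desc | map_add(-9) | filter_gt(9) | reverse

Check, running the answer program on each example:
  [-44, 27, 29, 38, -23, -7, 24] -> [38, 29, 27, 24, -7, -23, -44] -> [29, 20, 18, 15, -16, -32, -53] -> [29, 20, 18, 15] -> [15, 18, 20, 29]
  [41, 17, -42, 23, -3, 4, 29, 26] -> [41, 29, 26, 23, 17, 4, -3, -42] -> [32, 20, 17, 14, 8, -5, -12, -51] -> [32, 20, 17, 14] -> [14, 17, 20, 32]
  [38, -48, 42, 44, 23, -12, -40, 3, -5] -> [44, 42, 38, 23, 3, -5, -12, -40, -48] -> [35, 33, 29, 14, -6, -14, -21, -49, -57] -> [35, 33, 29, 14] -> [14, 29, 33, 35]
  [40, -30, 22] -> [40, 22, -30] -> [31, 13, -39] -> [31, 13] -> [13, 31]
  [17, -12, 30] -> [30, 17, -12] -> [21, 8, -21] -> [21] -> [21]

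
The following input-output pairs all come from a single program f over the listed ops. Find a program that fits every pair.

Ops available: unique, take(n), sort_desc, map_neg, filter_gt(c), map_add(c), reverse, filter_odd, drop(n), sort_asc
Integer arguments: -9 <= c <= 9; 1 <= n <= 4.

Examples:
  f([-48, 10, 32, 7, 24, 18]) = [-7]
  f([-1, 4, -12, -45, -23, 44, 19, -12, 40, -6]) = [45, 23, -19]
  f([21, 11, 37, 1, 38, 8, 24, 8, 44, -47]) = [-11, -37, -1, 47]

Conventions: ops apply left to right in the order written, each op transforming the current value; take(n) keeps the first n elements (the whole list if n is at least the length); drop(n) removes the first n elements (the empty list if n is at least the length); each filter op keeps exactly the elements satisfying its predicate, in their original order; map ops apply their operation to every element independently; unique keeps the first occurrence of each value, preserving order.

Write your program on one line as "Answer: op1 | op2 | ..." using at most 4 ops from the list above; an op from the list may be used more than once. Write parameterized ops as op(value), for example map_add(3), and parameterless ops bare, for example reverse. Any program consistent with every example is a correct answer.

unique | drop(1) | map_neg | filter_odd

Check, running the answer program on each example:
  [-48, 10, 32, 7, 24, 18] -> [-48, 10, 32, 7, 24, 18] -> [10, 32, 7, 24, 18] -> [-10, -32, -7, -24, -18] -> [-7]
  [-1, 4, -12, -45, -23, 44, 19, -12, 40, -6] -> [-1, 4, -12, -45, -23, 44, 19, 40, -6] -> [4, -12, -45, -23, 44, 19, 40, -6] -> [-4, 12, 45, 23, -44, -19, -40, 6] -> [45, 23, -19]
  [21, 11, 37, 1, 38, 8, 24, 8, 44, -47] -> [21, 11, 37, 1, 38, 8, 24, 44, -47] -> [11, 37, 1, 38, 8, 24, 44, -47] -> [-11, -37, -1, -38, -8, -24, -44, 47] -> [-11, -37, -1, 47]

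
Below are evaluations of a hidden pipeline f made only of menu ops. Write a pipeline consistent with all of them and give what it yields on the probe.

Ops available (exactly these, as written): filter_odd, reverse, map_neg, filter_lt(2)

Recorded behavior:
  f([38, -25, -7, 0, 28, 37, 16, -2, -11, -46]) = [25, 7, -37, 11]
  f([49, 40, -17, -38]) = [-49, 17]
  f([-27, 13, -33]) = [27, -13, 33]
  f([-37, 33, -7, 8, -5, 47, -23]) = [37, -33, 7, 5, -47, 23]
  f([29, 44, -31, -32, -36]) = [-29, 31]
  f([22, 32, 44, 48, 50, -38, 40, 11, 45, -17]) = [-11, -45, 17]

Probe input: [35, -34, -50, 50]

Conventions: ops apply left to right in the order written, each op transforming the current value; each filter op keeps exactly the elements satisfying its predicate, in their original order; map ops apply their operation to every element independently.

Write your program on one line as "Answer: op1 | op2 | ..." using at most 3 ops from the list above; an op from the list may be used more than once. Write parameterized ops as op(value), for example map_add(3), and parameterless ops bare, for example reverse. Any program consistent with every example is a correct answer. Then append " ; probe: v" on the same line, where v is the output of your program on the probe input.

filter_odd | map_neg ; probe: [-35]

Check, running the answer program on each example:
  [38, -25, -7, 0, 28, 37, 16, -2, -11, -46] -> [-25, -7, 37, -11] -> [25, 7, -37, 11]
  [49, 40, -17, -38] -> [49, -17] -> [-49, 17]
  [-27, 13, -33] -> [-27, 13, -33] -> [27, -13, 33]
  [-37, 33, -7, 8, -5, 47, -23] -> [-37, 33, -7, -5, 47, -23] -> [37, -33, 7, 5, -47, 23]
  [29, 44, -31, -32, -36] -> [29, -31] -> [-29, 31]
  [22, 32, 44, 48, 50, -38, 40, 11, 45, -17] -> [11, 45, -17] -> [-11, -45, 17]
  probe: [35, -34, -50, 50] -> [35] -> [-35]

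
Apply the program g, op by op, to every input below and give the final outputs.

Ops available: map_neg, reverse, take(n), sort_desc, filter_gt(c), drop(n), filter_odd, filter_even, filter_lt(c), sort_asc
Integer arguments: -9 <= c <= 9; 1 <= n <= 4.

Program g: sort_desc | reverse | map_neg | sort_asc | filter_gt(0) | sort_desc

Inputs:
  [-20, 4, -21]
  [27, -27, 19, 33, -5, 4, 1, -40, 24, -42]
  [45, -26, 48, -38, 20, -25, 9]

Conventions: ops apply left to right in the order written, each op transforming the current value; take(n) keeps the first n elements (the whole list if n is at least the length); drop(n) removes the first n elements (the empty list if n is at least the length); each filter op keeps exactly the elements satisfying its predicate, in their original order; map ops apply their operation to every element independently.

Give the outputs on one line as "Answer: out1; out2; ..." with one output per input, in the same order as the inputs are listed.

Execution, op by op:
  [-20, 4, -21] -> [4, -20, -21] -> [-21, -20, 4] -> [21, 20, -4] -> [-4, 20, 21] -> [20, 21] -> [21, 20]
  [27, -27, 19, 33, -5, 4, 1, -40, 24, -42] -> [33, 27, 24, 19, 4, 1, -5, -27, -40, -42] -> [-42, -40, -27, -5, 1, 4, 19, 24, 27, 33] -> [42, 40, 27, 5, -1, -4, -19, -24, -27, -33] -> [-33, -27, -24, -19, -4, -1, 5, 27, 40, 42] -> [5, 27, 40, 42] -> [42, 40, 27, 5]
  [45, -26, 48, -38, 20, -25, 9] -> [48, 45, 20, 9, -25, -26, -38] -> [-38, -26, -25, 9, 20, 45, 48] -> [38, 26, 25, -9, -20, -45, -48] -> [-48, -45, -20, -9, 25, 26, 38] -> [25, 26, 38] -> [38, 26, 25]

[21, 20]; [42, 40, 27, 5]; [38, 26, 25]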